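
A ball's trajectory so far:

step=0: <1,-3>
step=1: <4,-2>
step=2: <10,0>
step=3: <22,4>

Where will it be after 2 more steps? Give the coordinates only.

<94,28>

Step-to-step displacements: <+3,+1>, <+6,+2>, <+12,+4>; each is 2× the previous.
step 4: <22,4> + <+24,+8> → <46,12>
step 5: <46,12> + <+48,+16> → <94,28>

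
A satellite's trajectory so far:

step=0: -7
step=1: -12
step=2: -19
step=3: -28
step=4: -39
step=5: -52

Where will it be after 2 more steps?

Successive displacements: -5, -7, -9, -11, -13 — each changes by -2.
step 6: -52 − 15 → -67
step 7: -67 − 17 → -84

-84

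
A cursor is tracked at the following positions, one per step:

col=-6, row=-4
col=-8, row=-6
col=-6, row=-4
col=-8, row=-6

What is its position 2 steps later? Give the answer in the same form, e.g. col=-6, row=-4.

Consecutive displacements (-2, -2), (+2, +2), (-2, -2) scale by a factor of -1 each step.
step 4: col=-8, row=-6 + (+2, +2) → col=-6, row=-4
step 5: col=-6, row=-4 + (-2, -2) → col=-8, row=-6

col=-8, row=-6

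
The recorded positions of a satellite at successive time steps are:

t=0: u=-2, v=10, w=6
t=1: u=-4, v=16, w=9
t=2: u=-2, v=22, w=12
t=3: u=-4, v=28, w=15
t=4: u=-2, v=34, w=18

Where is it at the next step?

u=-4, v=40, w=21

U: cycles through -2, -4 every 2 steps. Step 5 lands at position 1 of the cycle → -4.
V: linear, +6 per step → 40 at step 5.
W: linear, +3 per step → 21 at step 5.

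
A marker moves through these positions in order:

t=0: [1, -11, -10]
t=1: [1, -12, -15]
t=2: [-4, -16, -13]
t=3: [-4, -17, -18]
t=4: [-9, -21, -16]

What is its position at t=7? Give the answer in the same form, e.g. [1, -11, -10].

[-14, -27, -24]

The moves between consecutive positions are [+0, -1, -5], [-5, -4, +2], [+0, -1, -5], [-5, -4, +2]; they repeat the 2-cycle [[+0, -1, -5], [-5, -4, +2]].
step 5: apply [+0, -1, -5] → [-9, -22, -21]
step 6: apply [-5, -4, +2] → [-14, -26, -19]
step 7: apply [+0, -1, -5] → [-14, -27, -24]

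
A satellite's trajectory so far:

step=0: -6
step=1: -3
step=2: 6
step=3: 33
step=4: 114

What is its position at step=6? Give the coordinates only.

1086

The jumps are +3, +9, +27, +81 — a geometric progression with ratio 3.
step 5: 114 + 243 → 357
step 6: 357 + 729 → 1086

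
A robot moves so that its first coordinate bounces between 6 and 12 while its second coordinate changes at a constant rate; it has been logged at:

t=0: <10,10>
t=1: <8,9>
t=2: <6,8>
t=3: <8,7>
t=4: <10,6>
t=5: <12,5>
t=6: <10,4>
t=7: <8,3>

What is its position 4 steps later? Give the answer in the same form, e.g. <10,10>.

The first coordinate travels 2 per step and bounces off the walls at 6 and 12.
  step 8: 8 → 6
  step 9: 6 → 8
  step 10: 8 → 10
  step 11: 10 → 12
The second coordinate changes by -1 each step: at step 11 it is -1.

<12,-1>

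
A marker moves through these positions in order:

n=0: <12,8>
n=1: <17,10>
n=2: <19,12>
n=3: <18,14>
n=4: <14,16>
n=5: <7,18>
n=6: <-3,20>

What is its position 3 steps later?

Taking differences between consecutive positions: <+5,+2>, <+2,+2>, <-1,+2>, <-4,+2>, <-7,+2>, <-10,+2>. These grow by <-3,+0> each step.
step 7: <-3,20> + <-13,+2> → <-16,22>
step 8: <-16,22> + <-16,+2> → <-32,24>
step 9: <-32,24> + <-19,+2> → <-51,26>

<-51,26>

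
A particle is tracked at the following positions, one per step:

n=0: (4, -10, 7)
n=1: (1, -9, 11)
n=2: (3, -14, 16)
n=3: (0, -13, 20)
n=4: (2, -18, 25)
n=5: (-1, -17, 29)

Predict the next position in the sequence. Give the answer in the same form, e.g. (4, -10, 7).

(1, -22, 34)

The moves between consecutive positions are (-3, +1, +4), (+2, -5, +5), (-3, +1, +4), (+2, -5, +5), (-3, +1, +4); they repeat the 2-cycle [(-3, +1, +4), (+2, -5, +5)].
step 6: apply (+2, -5, +5) → (1, -22, 34)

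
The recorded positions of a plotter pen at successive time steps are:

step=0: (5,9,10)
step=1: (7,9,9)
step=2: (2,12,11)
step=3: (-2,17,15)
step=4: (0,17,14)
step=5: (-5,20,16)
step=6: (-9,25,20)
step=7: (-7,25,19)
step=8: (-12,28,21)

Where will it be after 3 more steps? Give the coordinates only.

Differencing gives (+2,+0,-1), (-5,+3,+2), (-4,+5,+4), (+2,+0,-1), (-5,+3,+2), (-4,+5,+4), (+2,+0,-1), (-5,+3,+2). This is the pattern (+2,+0,-1), (-5,+3,+2), (-4,+5,+4) repeated.
step 9: apply (-4,+5,+4) → (-16,33,25)
step 10: apply (+2,+0,-1) → (-14,33,24)
step 11: apply (-5,+3,+2) → (-19,36,26)

(-19,36,26)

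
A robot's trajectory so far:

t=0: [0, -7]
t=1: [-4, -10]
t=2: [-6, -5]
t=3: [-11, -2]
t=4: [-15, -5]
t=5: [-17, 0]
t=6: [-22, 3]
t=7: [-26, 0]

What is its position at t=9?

[-33, 8]

Differencing gives [-4, -3], [-2, +5], [-5, +3], [-4, -3], [-2, +5], [-5, +3], [-4, -3]. This is the pattern [-4, -3], [-2, +5], [-5, +3] repeated.
step 8: apply [-2, +5] → [-28, 5]
step 9: apply [-5, +3] → [-33, 8]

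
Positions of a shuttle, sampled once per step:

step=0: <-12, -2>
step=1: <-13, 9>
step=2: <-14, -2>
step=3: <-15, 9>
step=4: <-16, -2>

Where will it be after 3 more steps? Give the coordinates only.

<-19, 9>

First: linear, -1 per step → -19 at step 7.
Second: cycles through -2, 9 every 2 steps. Step 7 lands at position 1 of the cycle → 9.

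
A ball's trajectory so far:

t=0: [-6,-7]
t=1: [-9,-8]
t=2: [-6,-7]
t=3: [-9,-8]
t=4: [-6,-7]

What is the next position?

[-9,-8]

Consecutive displacements [-3,-1], [+3,+1], [-3,-1], [+3,+1] scale by a factor of -1 each step.
step 5: [-6,-7] + [-3,-1] → [-9,-8]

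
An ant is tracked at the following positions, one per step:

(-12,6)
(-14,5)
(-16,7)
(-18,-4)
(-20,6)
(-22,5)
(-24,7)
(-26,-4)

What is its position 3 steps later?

(-32,7)

First: linear, -2 per step → -32 at step 10.
Second: cycles through 6, 5, 7, -4 every 4 steps. Step 10 lands at position 2 of the cycle → 7.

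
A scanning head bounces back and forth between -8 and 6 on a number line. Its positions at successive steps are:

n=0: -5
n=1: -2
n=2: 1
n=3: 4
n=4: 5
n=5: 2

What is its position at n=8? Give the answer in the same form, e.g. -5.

The value reflects between -8 and 6, moving 3 per step.
  step 6: 2 → -1
  step 7: -1 → -4
  step 8: -4 → -7

-7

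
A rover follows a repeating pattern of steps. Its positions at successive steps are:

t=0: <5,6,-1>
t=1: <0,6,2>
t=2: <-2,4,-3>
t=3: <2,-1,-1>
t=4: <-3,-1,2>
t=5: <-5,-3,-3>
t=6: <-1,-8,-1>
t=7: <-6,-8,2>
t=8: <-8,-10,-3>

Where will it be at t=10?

Differencing gives <-5,+0,+3>, <-2,-2,-5>, <+4,-5,+2>, <-5,+0,+3>, <-2,-2,-5>, <+4,-5,+2>, <-5,+0,+3>, <-2,-2,-5>. This is the pattern <-5,+0,+3>, <-2,-2,-5>, <+4,-5,+2> repeated.
step 9: apply <+4,-5,+2> → <-4,-15,-1>
step 10: apply <-5,+0,+3> → <-9,-15,2>

<-9,-15,2>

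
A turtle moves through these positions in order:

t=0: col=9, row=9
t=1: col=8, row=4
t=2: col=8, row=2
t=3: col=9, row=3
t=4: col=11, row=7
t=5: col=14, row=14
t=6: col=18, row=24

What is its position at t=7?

First differences are (-1, -5), (+0, -2), (+1, +1), (+2, +4), (+3, +7), (+4, +10); their common second difference is (+1, +3) (constant acceleration).
step 7: col=18, row=24 + (+5, +13) → col=23, row=37

col=23, row=37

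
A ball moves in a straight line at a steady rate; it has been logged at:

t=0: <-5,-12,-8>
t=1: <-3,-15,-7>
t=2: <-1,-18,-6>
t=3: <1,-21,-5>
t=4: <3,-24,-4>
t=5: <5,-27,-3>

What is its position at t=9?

Each step adds <+2,-3,+1> to the position.
step 6: <5,-27,-3> + <+2,-3,+1> → <7,-30,-2>
step 7: <7,-30,-2> + <+2,-3,+1> → <9,-33,-1>
step 8: <9,-33,-1> + <+2,-3,+1> → <11,-36,0>
step 9: <11,-36,0> + <+2,-3,+1> → <13,-39,1>

<13,-39,1>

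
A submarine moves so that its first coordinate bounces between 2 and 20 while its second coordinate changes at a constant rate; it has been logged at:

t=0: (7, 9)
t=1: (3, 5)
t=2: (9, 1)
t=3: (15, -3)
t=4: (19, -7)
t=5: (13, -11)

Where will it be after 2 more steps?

(3, -19)

The first coordinate travels 6 per step and bounces off the walls at 2 and 20.
  step 6: 13 → 7
  step 7: 7 → 3
The second coordinate changes by -4 each step: at step 7 it is -19.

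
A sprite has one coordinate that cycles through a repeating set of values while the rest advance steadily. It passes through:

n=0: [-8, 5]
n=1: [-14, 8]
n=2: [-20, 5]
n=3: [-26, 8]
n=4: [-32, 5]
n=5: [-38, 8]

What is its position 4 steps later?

[-62, 8]

First: linear, -6 per step → -62 at step 9.
Second: cycles through 5, 8 every 2 steps. Step 9 lands at position 1 of the cycle → 8.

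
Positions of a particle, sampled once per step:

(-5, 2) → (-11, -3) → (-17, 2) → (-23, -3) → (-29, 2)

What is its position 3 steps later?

(-47, -3)

First: linear, -6 per step → -47 at step 7.
Second: cycles through 2, -3 every 2 steps. Step 7 lands at position 1 of the cycle → -3.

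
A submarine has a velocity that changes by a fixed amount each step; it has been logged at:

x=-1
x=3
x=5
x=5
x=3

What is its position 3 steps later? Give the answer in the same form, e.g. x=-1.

x=-15

Taking differences between consecutive positions: +4, +2, +0, -2. These grow by -2 each step.
step 5: 3 − 4 → x=-1
step 6: -1 − 6 → x=-7
step 7: -7 − 8 → x=-15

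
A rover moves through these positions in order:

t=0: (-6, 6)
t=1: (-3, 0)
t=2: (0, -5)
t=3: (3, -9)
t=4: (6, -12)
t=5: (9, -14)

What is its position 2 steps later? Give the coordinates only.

Successive displacements: (+3, -6), (+3, -5), (+3, -4), (+3, -3), (+3, -2) — each changes by (+0, +1).
step 6: (9, -14) + (+3, -1) → (12, -15)
step 7: (12, -15) + (+3, +0) → (15, -15)

(15, -15)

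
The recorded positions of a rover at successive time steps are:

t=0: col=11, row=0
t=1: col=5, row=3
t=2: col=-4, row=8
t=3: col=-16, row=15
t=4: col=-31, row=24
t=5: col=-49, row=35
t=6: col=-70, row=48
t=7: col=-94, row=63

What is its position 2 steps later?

Taking differences between consecutive positions: (-6, +3), (-9, +5), (-12, +7), (-15, +9), (-18, +11), (-21, +13), (-24, +15). These grow by (-3, +2) each step.
step 8: col=-94, row=63 + (-27, +17) → col=-121, row=80
step 9: col=-121, row=80 + (-30, +19) → col=-151, row=99

col=-151, row=99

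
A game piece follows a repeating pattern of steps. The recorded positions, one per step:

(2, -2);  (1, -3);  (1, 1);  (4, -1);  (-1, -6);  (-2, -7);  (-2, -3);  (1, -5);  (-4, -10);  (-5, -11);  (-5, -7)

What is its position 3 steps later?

(-8, -15)

Differencing gives (-1, -1), (+0, +4), (+3, -2), (-5, -5), (-1, -1), (+0, +4), (+3, -2), (-5, -5), (-1, -1), (+0, +4). This is the pattern (-1, -1), (+0, +4), (+3, -2), (-5, -5) repeated.
step 11: apply (+3, -2) → (-2, -9)
step 12: apply (-5, -5) → (-7, -14)
step 13: apply (-1, -1) → (-8, -15)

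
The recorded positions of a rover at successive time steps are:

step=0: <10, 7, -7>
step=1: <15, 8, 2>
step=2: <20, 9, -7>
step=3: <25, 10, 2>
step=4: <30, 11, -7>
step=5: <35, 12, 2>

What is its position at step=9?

The first coordinate changes by +5 each step, so at step 9 it is 10 + 9·(5) = 55.
The second coordinate changes by +1 each step, so at step 9 it is 7 + 9·(1) = 16.
The third coordinate repeats the cycle [-7, 2] with period 2; step 9 mod 2 = 1, giving 2.

<55, 16, 2>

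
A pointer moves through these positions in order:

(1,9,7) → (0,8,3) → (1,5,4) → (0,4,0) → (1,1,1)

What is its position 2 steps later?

(1,-3,-2)

Differencing gives (-1,-1,-4), (+1,-3,+1), (-1,-1,-4), (+1,-3,+1). This is the pattern (-1,-1,-4), (+1,-3,+1) repeated.
step 5: apply (-1,-1,-4) → (0,0,-3)
step 6: apply (+1,-3,+1) → (1,-3,-2)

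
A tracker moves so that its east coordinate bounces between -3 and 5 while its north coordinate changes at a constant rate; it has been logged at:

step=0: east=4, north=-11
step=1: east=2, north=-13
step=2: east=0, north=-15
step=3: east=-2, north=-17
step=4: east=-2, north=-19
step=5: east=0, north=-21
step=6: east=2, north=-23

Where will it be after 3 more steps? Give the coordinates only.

The east coordinate reflects between -3 and 5, moving 2 per step.
  step 7: 2 → 4
  step 8: 4 → 4
  step 9: 4 → 2
The north coordinate changes by -2 each step: at step 9 it is -29.

east=2, north=-29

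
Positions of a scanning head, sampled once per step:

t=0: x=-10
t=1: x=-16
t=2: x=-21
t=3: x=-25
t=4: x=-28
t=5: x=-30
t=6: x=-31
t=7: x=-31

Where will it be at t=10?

x=-25

First differences are -6, -5, -4, -3, -2, -1, +0; their common second difference is +1 (constant acceleration).
step 8: -31 + 1 → x=-30
step 9: -30 + 2 → x=-28
step 10: -28 + 3 → x=-25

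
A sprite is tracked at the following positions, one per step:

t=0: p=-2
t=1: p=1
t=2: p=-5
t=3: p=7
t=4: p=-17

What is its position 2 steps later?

p=-65

Consecutive displacements +3, -6, +12, -24 scale by a factor of -2 each step.
step 5: -17 + 48 → p=31
step 6: 31 − 96 → p=-65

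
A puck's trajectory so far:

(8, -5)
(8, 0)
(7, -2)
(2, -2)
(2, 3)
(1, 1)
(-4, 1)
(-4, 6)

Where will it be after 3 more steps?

(-10, 9)

The moves between consecutive positions are (+0, +5), (-1, -2), (-5, +0), (+0, +5), (-1, -2), (-5, +0), (+0, +5); they repeat the 3-cycle [(+0, +5), (-1, -2), (-5, +0)].
step 8: apply (-1, -2) → (-5, 4)
step 9: apply (-5, +0) → (-10, 4)
step 10: apply (+0, +5) → (-10, 9)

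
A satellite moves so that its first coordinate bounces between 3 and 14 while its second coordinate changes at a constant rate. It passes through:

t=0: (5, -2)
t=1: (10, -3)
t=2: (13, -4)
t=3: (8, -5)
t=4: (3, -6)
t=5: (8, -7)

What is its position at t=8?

(5, -10)

The first coordinate reflects between 3 and 14, moving 5 per step.
  step 6: 8 → 13
  step 7: 13 → 10
  step 8: 10 → 5
The second coordinate changes by -1 each step: at step 8 it is -10.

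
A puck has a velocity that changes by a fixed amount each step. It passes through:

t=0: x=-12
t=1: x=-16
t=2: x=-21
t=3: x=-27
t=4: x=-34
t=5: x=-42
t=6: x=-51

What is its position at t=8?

x=-72

Taking differences between consecutive positions: -4, -5, -6, -7, -8, -9. These grow by -1 each step.
step 7: -51 − 10 → x=-61
step 8: -61 − 11 → x=-72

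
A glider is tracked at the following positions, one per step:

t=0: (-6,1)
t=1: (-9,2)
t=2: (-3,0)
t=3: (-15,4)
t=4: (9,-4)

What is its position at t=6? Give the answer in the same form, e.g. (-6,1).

(57,-20)

The jumps are (-3,+1), (+6,-2), (-12,+4), (+24,-8) — a geometric progression with ratio -2.
step 5: (9,-4) + (-48,+16) → (-39,12)
step 6: (-39,12) + (+96,-32) → (57,-20)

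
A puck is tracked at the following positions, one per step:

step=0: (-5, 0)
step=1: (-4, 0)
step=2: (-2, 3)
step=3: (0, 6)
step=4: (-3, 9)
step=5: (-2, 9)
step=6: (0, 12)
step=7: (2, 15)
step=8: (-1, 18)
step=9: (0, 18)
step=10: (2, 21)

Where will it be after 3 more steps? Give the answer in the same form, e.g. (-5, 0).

The moves between consecutive positions are (+1, +0), (+2, +3), (+2, +3), (-3, +3), (+1, +0), (+2, +3), (+2, +3), (-3, +3), (+1, +0), (+2, +3); they repeat the 4-cycle [(+1, +0), (+2, +3), (+2, +3), (-3, +3)].
step 11: apply (+2, +3) → (4, 24)
step 12: apply (-3, +3) → (1, 27)
step 13: apply (+1, +0) → (2, 27)

(2, 27)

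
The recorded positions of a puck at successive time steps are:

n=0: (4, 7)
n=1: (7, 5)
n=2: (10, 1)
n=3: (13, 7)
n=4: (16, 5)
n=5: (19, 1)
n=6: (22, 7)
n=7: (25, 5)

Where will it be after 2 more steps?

(31, 7)

First: linear, +3 per step → 31 at step 9.
Second: cycles through 7, 5, 1 every 3 steps. Step 9 lands at position 0 of the cycle → 7.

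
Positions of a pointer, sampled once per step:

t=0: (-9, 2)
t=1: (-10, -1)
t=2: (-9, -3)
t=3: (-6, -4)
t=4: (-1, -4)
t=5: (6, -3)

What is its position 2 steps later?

First differences are (-1, -3), (+1, -2), (+3, -1), (+5, +0), (+7, +1); their common second difference is (+2, +1) (constant acceleration).
step 6: (6, -3) + (+9, +2) → (15, -1)
step 7: (15, -1) + (+11, +3) → (26, 2)

(26, 2)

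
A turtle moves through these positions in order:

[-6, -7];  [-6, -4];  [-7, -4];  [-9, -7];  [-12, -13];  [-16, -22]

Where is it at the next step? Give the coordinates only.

[-21, -34]

Taking differences between consecutive positions: [+0, +3], [-1, +0], [-2, -3], [-3, -6], [-4, -9]. These grow by [-1, -3] each step.
step 6: [-16, -22] + [-5, -12] → [-21, -34]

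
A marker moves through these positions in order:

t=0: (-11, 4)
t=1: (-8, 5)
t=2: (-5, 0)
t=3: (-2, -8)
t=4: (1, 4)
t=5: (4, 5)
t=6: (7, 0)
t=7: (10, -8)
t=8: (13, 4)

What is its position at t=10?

(19, 0)

The first coordinate changes by +3 each step, so at step 10 it is -11 + 10·(3) = 19.
The second coordinate repeats the cycle [4, 5, 0, -8] with period 4; step 10 mod 4 = 2, giving 0.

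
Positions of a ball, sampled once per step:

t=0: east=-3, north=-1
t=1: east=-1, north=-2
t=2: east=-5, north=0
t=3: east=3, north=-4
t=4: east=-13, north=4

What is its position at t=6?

Step-to-step displacements: (+2, -1), (-4, +2), (+8, -4), (-16, +8); each is -2× the previous.
step 5: east=-13, north=4 + (+32, -16) → east=19, north=-12
step 6: east=19, north=-12 + (-64, +32) → east=-45, north=20

east=-45, north=20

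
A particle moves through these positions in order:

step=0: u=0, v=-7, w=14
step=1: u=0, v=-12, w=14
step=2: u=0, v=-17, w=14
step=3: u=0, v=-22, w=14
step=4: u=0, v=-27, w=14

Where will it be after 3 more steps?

Constant displacement of (+0, -5, +0) per step.
step 5: u=0, v=-27, w=14 + (+0, -5, +0) → u=0, v=-32, w=14
step 6: u=0, v=-32, w=14 + (+0, -5, +0) → u=0, v=-37, w=14
step 7: u=0, v=-37, w=14 + (+0, -5, +0) → u=0, v=-42, w=14

u=0, v=-42, w=14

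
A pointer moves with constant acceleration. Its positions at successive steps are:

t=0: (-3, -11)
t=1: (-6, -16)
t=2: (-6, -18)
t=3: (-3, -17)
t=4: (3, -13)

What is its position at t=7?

(39, 17)

Successive displacements: (-3, -5), (+0, -2), (+3, +1), (+6, +4) — each changes by (+3, +3).
step 5: (3, -13) + (+9, +7) → (12, -6)
step 6: (12, -6) + (+12, +10) → (24, 4)
step 7: (24, 4) + (+15, +13) → (39, 17)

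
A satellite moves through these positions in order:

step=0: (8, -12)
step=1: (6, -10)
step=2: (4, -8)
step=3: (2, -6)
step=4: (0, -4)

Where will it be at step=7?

(-6, 2)

Constant displacement of (-2, +2) per step.
step 5: (0, -4) + (-2, +2) → (-2, -2)
step 6: (-2, -2) + (-2, +2) → (-4, 0)
step 7: (-4, 0) + (-2, +2) → (-6, 2)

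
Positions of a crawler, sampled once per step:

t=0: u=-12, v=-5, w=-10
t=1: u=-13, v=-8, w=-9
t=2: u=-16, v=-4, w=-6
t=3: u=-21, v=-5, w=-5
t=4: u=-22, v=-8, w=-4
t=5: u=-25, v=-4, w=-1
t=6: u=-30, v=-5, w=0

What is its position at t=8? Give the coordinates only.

u=-34, v=-4, w=4

Step-to-step displacements: (-1, -3, +1), (-3, +4, +3), (-5, -1, +1), (-1, -3, +1), (-3, +4, +3), (-5, -1, +1) — a repeating cycle of length 3.
step 7: apply (-1, -3, +1) → u=-31, v=-8, w=1
step 8: apply (-3, +4, +3) → u=-34, v=-4, w=4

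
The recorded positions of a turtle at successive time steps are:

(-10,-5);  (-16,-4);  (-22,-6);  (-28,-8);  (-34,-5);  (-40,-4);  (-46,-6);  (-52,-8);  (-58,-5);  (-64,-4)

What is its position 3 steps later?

(-82,-5)

The first coordinate changes by -6 each step, so at step 12 it is -10 + 12·(-6) = -82.
The second coordinate repeats the cycle [-5, -4, -6, -8] with period 4; step 12 mod 4 = 0, giving -5.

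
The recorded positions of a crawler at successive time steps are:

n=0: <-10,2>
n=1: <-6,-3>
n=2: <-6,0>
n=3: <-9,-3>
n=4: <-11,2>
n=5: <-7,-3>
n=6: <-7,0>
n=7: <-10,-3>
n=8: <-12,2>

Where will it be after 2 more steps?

Differencing gives <+4,-5>, <+0,+3>, <-3,-3>, <-2,+5>, <+4,-5>, <+0,+3>, <-3,-3>, <-2,+5>. This is the pattern <+4,-5>, <+0,+3>, <-3,-3>, <-2,+5> repeated.
step 9: apply <+4,-5> → <-8,-3>
step 10: apply <+0,+3> → <-8,0>

<-8,0>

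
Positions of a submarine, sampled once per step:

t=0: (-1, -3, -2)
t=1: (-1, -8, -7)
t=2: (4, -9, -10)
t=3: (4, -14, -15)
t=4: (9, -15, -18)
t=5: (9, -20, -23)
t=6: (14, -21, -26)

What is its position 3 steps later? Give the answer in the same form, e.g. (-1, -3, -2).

(19, -32, -39)

Step-to-step displacements: (+0, -5, -5), (+5, -1, -3), (+0, -5, -5), (+5, -1, -3), (+0, -5, -5), (+5, -1, -3) — a repeating cycle of length 2.
step 7: apply (+0, -5, -5) → (14, -26, -31)
step 8: apply (+5, -1, -3) → (19, -27, -34)
step 9: apply (+0, -5, -5) → (19, -32, -39)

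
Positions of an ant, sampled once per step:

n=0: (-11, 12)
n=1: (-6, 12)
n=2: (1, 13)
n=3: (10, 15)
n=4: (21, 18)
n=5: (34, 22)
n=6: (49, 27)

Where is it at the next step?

Successive displacements: (+5, +0), (+7, +1), (+9, +2), (+11, +3), (+13, +4), (+15, +5) — each changes by (+2, +1).
step 7: (49, 27) + (+17, +6) → (66, 33)

(66, 33)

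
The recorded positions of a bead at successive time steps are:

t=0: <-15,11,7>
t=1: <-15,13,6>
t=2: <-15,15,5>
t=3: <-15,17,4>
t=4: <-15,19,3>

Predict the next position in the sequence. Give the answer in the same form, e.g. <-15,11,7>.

Each step adds <+0,+2,-1> to the position.
step 5: <-15,19,3> + <+0,+2,-1> → <-15,21,2>

<-15,21,2>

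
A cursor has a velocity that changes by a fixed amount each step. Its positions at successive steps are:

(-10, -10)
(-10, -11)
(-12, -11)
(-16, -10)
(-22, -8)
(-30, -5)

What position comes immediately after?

(-40, -1)

First differences are (+0, -1), (-2, +0), (-4, +1), (-6, +2), (-8, +3); their common second difference is (-2, +1) (constant acceleration).
step 6: (-30, -5) + (-10, +4) → (-40, -1)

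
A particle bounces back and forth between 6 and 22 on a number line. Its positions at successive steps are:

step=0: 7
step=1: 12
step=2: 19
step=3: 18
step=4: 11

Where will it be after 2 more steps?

The value reflects between 6 and 22, moving 7 per step.
  step 5: 11 → 8
  step 6: 8 → 15

15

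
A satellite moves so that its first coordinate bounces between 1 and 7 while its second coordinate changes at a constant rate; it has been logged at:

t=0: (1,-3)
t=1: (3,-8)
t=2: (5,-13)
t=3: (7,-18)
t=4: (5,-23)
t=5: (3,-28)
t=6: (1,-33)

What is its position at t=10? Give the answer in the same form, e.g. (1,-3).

(5,-53)

The first coordinate reflects between 1 and 7, moving 2 per step.
  step 7: 1 → 3
  step 8: 3 → 5
  step 9: 5 → 7
  step 10: 7 → 5
The second coordinate changes by -5 each step: at step 10 it is -53.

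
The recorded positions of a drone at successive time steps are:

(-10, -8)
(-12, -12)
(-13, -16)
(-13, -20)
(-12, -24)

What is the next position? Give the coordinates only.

(-10, -28)

Taking differences between consecutive positions: (-2, -4), (-1, -4), (+0, -4), (+1, -4). These grow by (+1, +0) each step.
step 5: (-12, -24) + (+2, -4) → (-10, -28)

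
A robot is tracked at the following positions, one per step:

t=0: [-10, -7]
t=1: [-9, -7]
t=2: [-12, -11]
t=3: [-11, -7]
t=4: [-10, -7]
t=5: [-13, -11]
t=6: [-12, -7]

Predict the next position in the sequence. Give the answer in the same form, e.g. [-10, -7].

[-11, -7]

The moves between consecutive positions are [+1, +0], [-3, -4], [+1, +4], [+1, +0], [-3, -4], [+1, +4]; they repeat the 3-cycle [[+1, +0], [-3, -4], [+1, +4]].
step 7: apply [+1, +0] → [-11, -7]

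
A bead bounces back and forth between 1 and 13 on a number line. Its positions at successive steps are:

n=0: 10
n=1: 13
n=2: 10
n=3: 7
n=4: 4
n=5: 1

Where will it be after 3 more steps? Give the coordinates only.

10

The value travels 3 per step and bounces off the walls at 1 and 13.
  step 6: 1 → 4
  step 7: 4 → 7
  step 8: 7 → 10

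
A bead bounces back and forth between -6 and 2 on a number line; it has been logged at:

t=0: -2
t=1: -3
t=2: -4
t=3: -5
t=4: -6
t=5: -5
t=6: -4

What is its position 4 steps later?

The value reflects between -6 and 2, moving 1 per step.
  step 7: -4 → -3
  step 8: -3 → -2
  step 9: -2 → -1
  step 10: -1 → 0

0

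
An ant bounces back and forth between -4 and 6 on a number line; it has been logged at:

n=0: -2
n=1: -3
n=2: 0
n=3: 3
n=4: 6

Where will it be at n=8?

-2

The value travels 3 per step and bounces off the walls at -4 and 6.
  step 5: 6 → 3
  step 6: 3 → 0
  step 7: 0 → -3
  step 8: -3 → -2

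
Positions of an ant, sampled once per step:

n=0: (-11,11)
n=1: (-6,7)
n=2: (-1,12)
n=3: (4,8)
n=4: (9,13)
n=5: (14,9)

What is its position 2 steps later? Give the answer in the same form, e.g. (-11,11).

The moves between consecutive positions are (+5,-4), (+5,+5), (+5,-4), (+5,+5), (+5,-4); they repeat the 2-cycle [(+5,-4), (+5,+5)].
step 6: apply (+5,+5) → (19,14)
step 7: apply (+5,-4) → (24,10)

(24,10)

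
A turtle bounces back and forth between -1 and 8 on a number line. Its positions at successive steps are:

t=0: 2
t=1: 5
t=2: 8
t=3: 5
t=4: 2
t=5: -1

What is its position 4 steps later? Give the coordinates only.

5

The value reflects between -1 and 8, moving 3 per step.
  step 6: -1 → 2
  step 7: 2 → 5
  step 8: 5 → 8
  step 9: 8 → 5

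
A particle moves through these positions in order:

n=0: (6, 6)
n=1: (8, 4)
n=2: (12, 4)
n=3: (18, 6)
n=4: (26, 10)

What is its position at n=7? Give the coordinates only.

First differences are (+2, -2), (+4, +0), (+6, +2), (+8, +4); their common second difference is (+2, +2) (constant acceleration).
step 5: (26, 10) + (+10, +6) → (36, 16)
step 6: (36, 16) + (+12, +8) → (48, 24)
step 7: (48, 24) + (+14, +10) → (62, 34)

(62, 34)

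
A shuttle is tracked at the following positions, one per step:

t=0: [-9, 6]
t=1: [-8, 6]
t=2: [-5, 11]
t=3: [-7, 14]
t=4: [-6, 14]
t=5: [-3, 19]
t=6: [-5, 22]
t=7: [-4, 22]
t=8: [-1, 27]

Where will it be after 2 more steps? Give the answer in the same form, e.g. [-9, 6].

[-2, 30]

The moves between consecutive positions are [+1, +0], [+3, +5], [-2, +3], [+1, +0], [+3, +5], [-2, +3], [+1, +0], [+3, +5]; they repeat the 3-cycle [[+1, +0], [+3, +5], [-2, +3]].
step 9: apply [-2, +3] → [-3, 30]
step 10: apply [+1, +0] → [-2, 30]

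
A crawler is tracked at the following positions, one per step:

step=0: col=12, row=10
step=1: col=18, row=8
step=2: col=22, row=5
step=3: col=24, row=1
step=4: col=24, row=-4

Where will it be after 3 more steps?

Taking differences between consecutive positions: (+6, -2), (+4, -3), (+2, -4), (+0, -5). These grow by (-2, -1) each step.
step 5: col=24, row=-4 + (-2, -6) → col=22, row=-10
step 6: col=22, row=-10 + (-4, -7) → col=18, row=-17
step 7: col=18, row=-17 + (-6, -8) → col=12, row=-25

col=12, row=-25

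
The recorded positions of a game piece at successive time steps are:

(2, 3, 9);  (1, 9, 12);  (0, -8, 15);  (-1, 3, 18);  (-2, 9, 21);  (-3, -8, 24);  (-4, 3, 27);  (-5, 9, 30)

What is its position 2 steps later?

(-7, 3, 36)

The first coordinate changes by -1 each step, so at step 9 it is 2 + 9·(-1) = -7.
The second coordinate repeats the cycle [3, 9, -8] with period 3; step 9 mod 3 = 0, giving 3.
The third coordinate changes by +3 each step, so at step 9 it is 9 + 9·(3) = 36.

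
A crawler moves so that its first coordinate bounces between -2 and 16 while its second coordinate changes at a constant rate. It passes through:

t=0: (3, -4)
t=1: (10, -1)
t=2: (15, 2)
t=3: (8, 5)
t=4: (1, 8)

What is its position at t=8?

The first coordinate travels 7 per step and bounces off the walls at -2 and 16.
  step 5: 1 → 2
  step 6: 2 → 9
  step 7: 9 → 16
  step 8: 16 → 9
The second coordinate changes by +3 each step: at step 8 it is 20.

(9, 20)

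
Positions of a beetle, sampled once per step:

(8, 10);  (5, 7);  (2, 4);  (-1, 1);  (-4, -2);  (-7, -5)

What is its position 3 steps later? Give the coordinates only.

The position changes by (-3, -3) every step.
step 6: (-7, -5) + (-3, -3) → (-10, -8)
step 7: (-10, -8) + (-3, -3) → (-13, -11)
step 8: (-13, -11) + (-3, -3) → (-16, -14)

(-16, -14)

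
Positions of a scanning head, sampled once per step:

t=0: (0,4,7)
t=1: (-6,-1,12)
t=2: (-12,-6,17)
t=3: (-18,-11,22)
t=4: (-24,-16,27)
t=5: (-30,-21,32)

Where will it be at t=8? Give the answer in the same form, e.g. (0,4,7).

(-48,-36,47)

Constant displacement of (-6,-5,+5) per step.
step 6: (-30,-21,32) + (-6,-5,+5) → (-36,-26,37)
step 7: (-36,-26,37) + (-6,-5,+5) → (-42,-31,42)
step 8: (-42,-31,42) + (-6,-5,+5) → (-48,-36,47)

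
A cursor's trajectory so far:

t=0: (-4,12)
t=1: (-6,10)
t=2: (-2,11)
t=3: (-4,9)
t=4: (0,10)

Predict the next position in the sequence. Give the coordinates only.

(-2,8)

Step-to-step displacements: (-2,-2), (+4,+1), (-2,-2), (+4,+1) — a repeating cycle of length 2.
step 5: apply (-2,-2) → (-2,8)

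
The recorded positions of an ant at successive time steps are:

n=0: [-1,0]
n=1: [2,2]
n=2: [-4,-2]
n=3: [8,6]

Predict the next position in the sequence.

Consecutive displacements [+3,+2], [-6,-4], [+12,+8] scale by a factor of -2 each step.
step 4: [8,6] + [-24,-16] → [-16,-10]

[-16,-10]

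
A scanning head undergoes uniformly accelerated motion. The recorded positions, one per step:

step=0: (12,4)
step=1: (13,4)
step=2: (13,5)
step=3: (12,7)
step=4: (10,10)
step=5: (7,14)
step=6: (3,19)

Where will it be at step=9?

Taking differences between consecutive positions: (+1,+0), (+0,+1), (-1,+2), (-2,+3), (-3,+4), (-4,+5). These grow by (-1,+1) each step.
step 7: (3,19) + (-5,+6) → (-2,25)
step 8: (-2,25) + (-6,+7) → (-8,32)
step 9: (-8,32) + (-7,+8) → (-15,40)

(-15,40)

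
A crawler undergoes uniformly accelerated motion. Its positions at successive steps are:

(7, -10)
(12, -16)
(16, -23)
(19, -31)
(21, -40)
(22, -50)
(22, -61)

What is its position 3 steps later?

(16, -100)

Taking differences between consecutive positions: (+5, -6), (+4, -7), (+3, -8), (+2, -9), (+1, -10), (+0, -11). These grow by (-1, -1) each step.
step 7: (22, -61) + (-1, -12) → (21, -73)
step 8: (21, -73) + (-2, -13) → (19, -86)
step 9: (19, -86) + (-3, -14) → (16, -100)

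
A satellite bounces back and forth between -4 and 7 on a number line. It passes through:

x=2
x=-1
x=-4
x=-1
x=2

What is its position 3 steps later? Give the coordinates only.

x=3

The value travels 3 per step and bounces off the walls at -4 and 7.
  step 5: 2 → 5
  step 6: 5 → 6
  step 7: 6 → 3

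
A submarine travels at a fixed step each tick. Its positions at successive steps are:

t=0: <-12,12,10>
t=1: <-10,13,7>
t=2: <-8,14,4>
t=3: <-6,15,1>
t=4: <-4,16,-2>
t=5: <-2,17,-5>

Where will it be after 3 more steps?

Each step adds <+2,+1,-3> to the position.
step 6: <-2,17,-5> + <+2,+1,-3> → <0,18,-8>
step 7: <0,18,-8> + <+2,+1,-3> → <2,19,-11>
step 8: <2,19,-11> + <+2,+1,-3> → <4,20,-14>

<4,20,-14>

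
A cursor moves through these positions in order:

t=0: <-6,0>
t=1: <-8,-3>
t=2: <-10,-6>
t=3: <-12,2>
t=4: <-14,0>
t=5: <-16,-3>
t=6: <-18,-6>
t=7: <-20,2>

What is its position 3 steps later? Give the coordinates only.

First: linear, -2 per step → -26 at step 10.
Second: cycles through 0, -3, -6, 2 every 4 steps. Step 10 lands at position 2 of the cycle → -6.

<-26,-6>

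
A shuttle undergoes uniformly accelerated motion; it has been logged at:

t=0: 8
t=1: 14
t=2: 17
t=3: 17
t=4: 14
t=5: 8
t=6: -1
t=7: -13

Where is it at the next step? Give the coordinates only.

-28

Taking differences between consecutive positions: +6, +3, +0, -3, -6, -9, -12. These grow by -3 each step.
step 8: -13 − 15 → -28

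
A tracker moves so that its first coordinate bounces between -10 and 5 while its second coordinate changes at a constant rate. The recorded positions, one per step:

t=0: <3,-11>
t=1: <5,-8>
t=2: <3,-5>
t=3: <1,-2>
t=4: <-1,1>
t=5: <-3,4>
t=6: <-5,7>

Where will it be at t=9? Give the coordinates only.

<-9,16>

The first coordinate travels 2 per step and bounces off the walls at -10 and 5.
  step 7: -5 → -7
  step 8: -7 → -9
  step 9: -9 → -9
The second coordinate changes by +3 each step: at step 9 it is 16.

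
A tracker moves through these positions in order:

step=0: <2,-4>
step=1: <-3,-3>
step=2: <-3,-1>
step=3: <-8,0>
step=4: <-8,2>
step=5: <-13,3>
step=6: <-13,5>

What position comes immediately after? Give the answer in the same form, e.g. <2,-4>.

<-18,6>

Differencing gives <-5,+1>, <+0,+2>, <-5,+1>, <+0,+2>, <-5,+1>, <+0,+2>. This is the pattern <-5,+1>, <+0,+2> repeated.
step 7: apply <-5,+1> → <-18,6>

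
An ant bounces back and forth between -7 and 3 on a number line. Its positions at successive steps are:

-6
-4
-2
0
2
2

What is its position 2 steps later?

-2

The value reflects between -7 and 3, moving 2 per step.
  step 6: 2 → 0
  step 7: 0 → -2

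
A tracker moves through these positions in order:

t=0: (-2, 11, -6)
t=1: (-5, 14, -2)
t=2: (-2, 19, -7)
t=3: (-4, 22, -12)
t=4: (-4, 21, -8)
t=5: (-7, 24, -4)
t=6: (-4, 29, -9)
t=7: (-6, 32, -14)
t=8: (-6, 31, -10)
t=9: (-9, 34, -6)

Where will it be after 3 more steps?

The moves between consecutive positions are (-3, +3, +4), (+3, +5, -5), (-2, +3, -5), (+0, -1, +4), (-3, +3, +4), (+3, +5, -5), (-2, +3, -5), (+0, -1, +4), (-3, +3, +4); they repeat the 4-cycle [(-3, +3, +4), (+3, +5, -5), (-2, +3, -5), (+0, -1, +4)].
step 10: apply (+3, +5, -5) → (-6, 39, -11)
step 11: apply (-2, +3, -5) → (-8, 42, -16)
step 12: apply (+0, -1, +4) → (-8, 41, -12)

(-8, 41, -12)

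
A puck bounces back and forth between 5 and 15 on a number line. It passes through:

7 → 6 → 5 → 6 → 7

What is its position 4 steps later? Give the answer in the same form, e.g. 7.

The value reflects between 5 and 15, moving 1 per step.
  step 5: 7 → 8
  step 6: 8 → 9
  step 7: 9 → 10
  step 8: 10 → 11

11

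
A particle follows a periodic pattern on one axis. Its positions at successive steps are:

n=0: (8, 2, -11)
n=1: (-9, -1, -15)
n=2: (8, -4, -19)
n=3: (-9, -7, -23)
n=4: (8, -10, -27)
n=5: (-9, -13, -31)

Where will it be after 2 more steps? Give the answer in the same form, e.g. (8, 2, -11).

(-9, -19, -39)

First: cycles through 8, -9 every 2 steps. Step 7 lands at position 1 of the cycle → -9.
Second: linear, -3 per step → -19 at step 7.
Third: linear, -4 per step → -39 at step 7.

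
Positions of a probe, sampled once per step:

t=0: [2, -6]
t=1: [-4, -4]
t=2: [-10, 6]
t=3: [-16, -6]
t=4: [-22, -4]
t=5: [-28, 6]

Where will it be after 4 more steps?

[-52, -6]

The first coordinate changes by -6 each step, so at step 9 it is 2 + 9·(-6) = -52.
The second coordinate repeats the cycle [-6, -4, 6] with period 3; step 9 mod 3 = 0, giving -6.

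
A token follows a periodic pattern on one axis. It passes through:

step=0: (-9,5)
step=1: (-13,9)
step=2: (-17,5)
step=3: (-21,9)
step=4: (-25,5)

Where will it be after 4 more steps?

First: linear, -4 per step → -41 at step 8.
Second: cycles through 5, 9 every 2 steps. Step 8 lands at position 0 of the cycle → 5.

(-41,5)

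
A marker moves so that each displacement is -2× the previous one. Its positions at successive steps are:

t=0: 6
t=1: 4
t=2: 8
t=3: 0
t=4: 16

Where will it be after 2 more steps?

48

Step-to-step displacements: -2, +4, -8, +16; each is -2× the previous.
step 5: 16 − 32 → -16
step 6: -16 + 64 → 48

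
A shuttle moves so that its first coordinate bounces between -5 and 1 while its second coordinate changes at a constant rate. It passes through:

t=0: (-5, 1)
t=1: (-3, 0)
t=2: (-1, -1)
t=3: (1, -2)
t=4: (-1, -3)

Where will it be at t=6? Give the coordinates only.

The first coordinate travels 2 per step and bounces off the walls at -5 and 1.
  step 5: -1 → -3
  step 6: -3 → -5
The second coordinate changes by -1 each step: at step 6 it is -5.

(-5, -5)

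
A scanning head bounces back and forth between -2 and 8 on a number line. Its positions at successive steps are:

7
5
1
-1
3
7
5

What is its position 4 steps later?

7

The value travels 4 per step and bounces off the walls at -2 and 8.
  step 7: 5 → 1
  step 8: 1 → -1
  step 9: -1 → 3
  step 10: 3 → 7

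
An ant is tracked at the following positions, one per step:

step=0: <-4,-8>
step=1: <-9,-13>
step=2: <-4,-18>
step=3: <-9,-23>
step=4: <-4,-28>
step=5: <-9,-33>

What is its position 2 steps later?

The first coordinate repeats the cycle [-4, -9] with period 2; step 7 mod 2 = 1, giving -9.
The second coordinate changes by -5 each step, so at step 7 it is -8 + 7·(-5) = -43.

<-9,-43>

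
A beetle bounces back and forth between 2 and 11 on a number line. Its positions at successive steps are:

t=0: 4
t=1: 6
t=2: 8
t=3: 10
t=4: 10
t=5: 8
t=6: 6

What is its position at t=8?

The value reflects between 2 and 11, moving 2 per step.
  step 7: 6 → 4
  step 8: 4 → 2

2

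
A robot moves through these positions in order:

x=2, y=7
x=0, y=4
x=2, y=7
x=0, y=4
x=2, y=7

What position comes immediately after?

Step-to-step displacements: (-2, -3), (+2, +3), (-2, -3), (+2, +3); each is -1× the previous.
step 5: x=2, y=7 + (-2, -3) → x=0, y=4

x=0, y=4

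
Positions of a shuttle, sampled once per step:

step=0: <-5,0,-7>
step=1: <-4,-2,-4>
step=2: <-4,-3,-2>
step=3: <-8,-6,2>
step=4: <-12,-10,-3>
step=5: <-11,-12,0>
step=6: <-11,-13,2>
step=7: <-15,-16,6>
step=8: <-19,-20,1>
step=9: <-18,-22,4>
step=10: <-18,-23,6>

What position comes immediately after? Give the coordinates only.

<-22,-26,10>

The moves between consecutive positions are <+1,-2,+3>, <+0,-1,+2>, <-4,-3,+4>, <-4,-4,-5>, <+1,-2,+3>, <+0,-1,+2>, <-4,-3,+4>, <-4,-4,-5>, <+1,-2,+3>, <+0,-1,+2>; they repeat the 4-cycle [<+1,-2,+3>, <+0,-1,+2>, <-4,-3,+4>, <-4,-4,-5>].
step 11: apply <-4,-3,+4> → <-22,-26,10>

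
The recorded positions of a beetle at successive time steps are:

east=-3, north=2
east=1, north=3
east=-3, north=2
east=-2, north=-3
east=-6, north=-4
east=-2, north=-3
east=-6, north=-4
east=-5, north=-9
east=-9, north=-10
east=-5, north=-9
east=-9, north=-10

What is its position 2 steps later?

east=-12, north=-16

The moves between consecutive positions are (+4,+1), (-4,-1), (+1,-5), (-4,-1), (+4,+1), (-4,-1), (+1,-5), (-4,-1), (+4,+1), (-4,-1); they repeat the 4-cycle [(+4,+1), (-4,-1), (+1,-5), (-4,-1)].
step 11: apply (+1,-5) → east=-8, north=-15
step 12: apply (-4,-1) → east=-12, north=-16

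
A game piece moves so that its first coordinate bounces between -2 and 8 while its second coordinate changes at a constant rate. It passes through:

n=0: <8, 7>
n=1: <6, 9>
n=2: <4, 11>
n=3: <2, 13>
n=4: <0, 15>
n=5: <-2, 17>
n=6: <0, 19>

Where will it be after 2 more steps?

<4, 23>

The first coordinate reflects between -2 and 8, moving 2 per step.
  step 7: 0 → 2
  step 8: 2 → 4
The second coordinate changes by +2 each step: at step 8 it is 23.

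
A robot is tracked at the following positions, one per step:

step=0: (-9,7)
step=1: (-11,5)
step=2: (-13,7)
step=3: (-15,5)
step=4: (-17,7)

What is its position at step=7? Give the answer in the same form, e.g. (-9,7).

(-23,5)

The first coordinate changes by -2 each step, so at step 7 it is -9 + 7·(-2) = -23.
The second coordinate repeats the cycle [7, 5] with period 2; step 7 mod 2 = 1, giving 5.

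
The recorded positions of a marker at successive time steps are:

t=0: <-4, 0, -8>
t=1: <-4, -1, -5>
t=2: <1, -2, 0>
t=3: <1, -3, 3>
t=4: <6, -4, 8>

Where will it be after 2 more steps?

Step-to-step displacements: <+0, -1, +3>, <+5, -1, +5>, <+0, -1, +3>, <+5, -1, +5> — a repeating cycle of length 2.
step 5: apply <+0, -1, +3> → <6, -5, 11>
step 6: apply <+5, -1, +5> → <11, -6, 16>

<11, -6, 16>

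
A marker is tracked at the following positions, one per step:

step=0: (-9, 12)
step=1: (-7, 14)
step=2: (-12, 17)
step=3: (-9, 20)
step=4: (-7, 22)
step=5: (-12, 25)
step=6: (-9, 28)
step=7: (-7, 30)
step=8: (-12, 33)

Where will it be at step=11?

Step-to-step displacements: (+2, +2), (-5, +3), (+3, +3), (+2, +2), (-5, +3), (+3, +3), (+2, +2), (-5, +3) — a repeating cycle of length 3.
step 9: apply (+3, +3) → (-9, 36)
step 10: apply (+2, +2) → (-7, 38)
step 11: apply (-5, +3) → (-12, 41)

(-12, 41)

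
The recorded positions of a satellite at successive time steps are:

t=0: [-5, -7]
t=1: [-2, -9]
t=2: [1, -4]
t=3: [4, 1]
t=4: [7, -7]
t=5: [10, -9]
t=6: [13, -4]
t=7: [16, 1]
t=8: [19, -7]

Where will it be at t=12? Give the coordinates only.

[31, -7]

The first coordinate changes by +3 each step, so at step 12 it is -5 + 12·(3) = 31.
The second coordinate repeats the cycle [-7, -9, -4, 1] with period 4; step 12 mod 4 = 0, giving -7.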